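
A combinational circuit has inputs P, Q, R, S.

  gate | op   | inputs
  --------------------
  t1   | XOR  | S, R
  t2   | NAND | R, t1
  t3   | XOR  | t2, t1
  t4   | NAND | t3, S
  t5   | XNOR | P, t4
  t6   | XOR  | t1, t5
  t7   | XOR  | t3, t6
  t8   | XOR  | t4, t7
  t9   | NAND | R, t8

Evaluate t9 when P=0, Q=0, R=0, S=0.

t1 = 0 XOR 0 = 0
t2 = 0 NAND 0 = 1
t3 = 1 XOR 0 = 1
t4 = 1 NAND 0 = 1
t5 = 0 XNOR 1 = 0
t6 = 0 XOR 0 = 0
t7 = 1 XOR 0 = 1
t8 = 1 XOR 1 = 0
t9 = 0 NAND 0 = 1

1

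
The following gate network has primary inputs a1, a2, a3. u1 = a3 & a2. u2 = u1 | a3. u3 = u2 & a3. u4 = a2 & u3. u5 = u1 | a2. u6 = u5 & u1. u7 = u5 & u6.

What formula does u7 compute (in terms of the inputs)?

u1 = a3 & a2
u5 = u1 | a2 = (a3 & a2) | a2
u6 = u5 & u1 = ((a3 & a2) | a2) & (a3 & a2)
u7 = u5 & u6 = ((a3 & a2) | a2) & (((a3 & a2) | a2) & (a3 & a2))

((a3 & a2) | a2) & (((a3 & a2) | a2) & (a3 & a2))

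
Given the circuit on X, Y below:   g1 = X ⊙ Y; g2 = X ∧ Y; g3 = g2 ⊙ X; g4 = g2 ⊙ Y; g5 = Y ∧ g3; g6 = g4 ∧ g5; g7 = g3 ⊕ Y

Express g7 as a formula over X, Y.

g2 = X ∧ Y
g3 = g2 ⊙ X = (X ∧ Y) ⊙ X
g7 = g3 ⊕ Y = ((X ∧ Y) ⊙ X) ⊕ Y

((X ∧ Y) ⊙ X) ⊕ Y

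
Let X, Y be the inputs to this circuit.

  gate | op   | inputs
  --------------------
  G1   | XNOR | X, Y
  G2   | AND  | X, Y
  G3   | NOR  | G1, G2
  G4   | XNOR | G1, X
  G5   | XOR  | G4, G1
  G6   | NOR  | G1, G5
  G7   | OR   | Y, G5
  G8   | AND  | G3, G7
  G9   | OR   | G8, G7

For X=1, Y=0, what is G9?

0

G1 = 1 XNOR 0 = 0
G2 = 1 AND 0 = 0
G3 = 0 NOR 0 = 1
G4 = 0 XNOR 1 = 0
G5 = 0 XOR 0 = 0
G7 = 0 OR 0 = 0
G8 = 1 AND 0 = 0
G9 = 0 OR 0 = 0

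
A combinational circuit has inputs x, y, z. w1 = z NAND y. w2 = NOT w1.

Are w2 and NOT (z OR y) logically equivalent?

w1 = z NAND y
w2 = NOT w1 = NOT (z NAND y)
At x=0, y=0, z=0: circuit gives 0, formula gives 1.

No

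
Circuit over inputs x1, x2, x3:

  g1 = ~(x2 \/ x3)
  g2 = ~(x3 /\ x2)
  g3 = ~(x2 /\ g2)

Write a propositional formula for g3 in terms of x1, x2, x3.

~(x2 /\ (~(x3 /\ x2)))

g2 = ~(x3 /\ x2)
g3 = ~(x2 /\ g2) = ~(x2 /\ (~(x3 /\ x2)))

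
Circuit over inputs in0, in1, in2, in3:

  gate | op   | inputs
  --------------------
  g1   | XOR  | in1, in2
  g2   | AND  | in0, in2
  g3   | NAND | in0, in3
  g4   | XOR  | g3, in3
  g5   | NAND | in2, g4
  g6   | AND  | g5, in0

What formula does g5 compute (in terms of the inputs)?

g3 = in0 NAND in3
g4 = g3 XOR in3 = (in0 NAND in3) XOR in3
g5 = in2 NAND g4 = in2 NAND ((in0 NAND in3) XOR in3)

in2 NAND ((in0 NAND in3) XOR in3)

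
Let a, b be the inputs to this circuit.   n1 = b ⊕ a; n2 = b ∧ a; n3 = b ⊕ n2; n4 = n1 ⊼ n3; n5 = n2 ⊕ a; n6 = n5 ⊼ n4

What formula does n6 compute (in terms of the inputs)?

((b ∧ a) ⊕ a) ⊼ ((b ⊕ a) ⊼ (b ⊕ (b ∧ a)))

n1 = b ⊕ a
n2 = b ∧ a
n3 = b ⊕ n2 = b ⊕ (b ∧ a)
n4 = n1 ⊼ n3 = (b ⊕ a) ⊼ (b ⊕ (b ∧ a))
n5 = n2 ⊕ a = (b ∧ a) ⊕ a
n6 = n5 ⊼ n4 = ((b ∧ a) ⊕ a) ⊼ ((b ⊕ a) ⊼ (b ⊕ (b ∧ a)))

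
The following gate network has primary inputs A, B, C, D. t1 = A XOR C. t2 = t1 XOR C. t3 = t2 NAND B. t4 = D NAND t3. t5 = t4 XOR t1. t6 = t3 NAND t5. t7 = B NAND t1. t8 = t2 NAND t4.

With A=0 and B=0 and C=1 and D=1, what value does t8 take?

t1 = 0 XOR 1 = 1
t2 = 1 XOR 1 = 0
t3 = 0 NAND 0 = 1
t4 = 1 NAND 1 = 0
t8 = 0 NAND 0 = 1

1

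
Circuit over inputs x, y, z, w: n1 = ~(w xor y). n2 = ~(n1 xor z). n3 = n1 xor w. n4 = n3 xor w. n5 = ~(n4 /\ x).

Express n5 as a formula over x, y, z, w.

n1 = ~(w xor y)
n3 = n1 xor w = (~(w xor y)) xor w
n4 = n3 xor w = ((~(w xor y)) xor w) xor w
n5 = ~(n4 /\ x) = ~((((~(w xor y)) xor w) xor w) /\ x)

~((((~(w xor y)) xor w) xor w) /\ x)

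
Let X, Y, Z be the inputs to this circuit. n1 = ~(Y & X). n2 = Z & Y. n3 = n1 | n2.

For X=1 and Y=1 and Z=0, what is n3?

n1 = ~(1 & 1) = 0
n2 = 0 & 1 = 0
n3 = 0 | 0 = 0

0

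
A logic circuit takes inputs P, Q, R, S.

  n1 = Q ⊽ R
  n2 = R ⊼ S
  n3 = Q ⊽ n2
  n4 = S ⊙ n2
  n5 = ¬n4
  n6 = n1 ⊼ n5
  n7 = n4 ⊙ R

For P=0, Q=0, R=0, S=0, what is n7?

1

n2 = 0 ⊼ 0 = 1
n4 = 0 ⊙ 1 = 0
n7 = 0 ⊙ 0 = 1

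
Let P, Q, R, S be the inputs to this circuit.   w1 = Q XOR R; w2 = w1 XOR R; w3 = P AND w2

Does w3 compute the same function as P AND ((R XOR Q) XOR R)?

Yes

w1 = Q XOR R
w2 = w1 XOR R = (Q XOR R) XOR R
w3 = P AND w2 = P AND ((Q XOR R) XOR R)
At P=0, Q=0, R=0, S=0: circuit gives 0, formula gives 0.
At P=1, Q=1, R=0, S=0: circuit gives 1, formula gives 1.
Agrees on all 16 inputs.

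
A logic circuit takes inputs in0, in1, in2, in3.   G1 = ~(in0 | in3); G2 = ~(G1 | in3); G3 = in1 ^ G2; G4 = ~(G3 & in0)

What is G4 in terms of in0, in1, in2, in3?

~((in1 ^ (~((~(in0 | in3)) | in3))) & in0)

G1 = ~(in0 | in3)
G2 = ~(G1 | in3) = ~((~(in0 | in3)) | in3)
G3 = in1 ^ G2 = in1 ^ (~((~(in0 | in3)) | in3))
G4 = ~(G3 & in0) = ~((in1 ^ (~((~(in0 | in3)) | in3))) & in0)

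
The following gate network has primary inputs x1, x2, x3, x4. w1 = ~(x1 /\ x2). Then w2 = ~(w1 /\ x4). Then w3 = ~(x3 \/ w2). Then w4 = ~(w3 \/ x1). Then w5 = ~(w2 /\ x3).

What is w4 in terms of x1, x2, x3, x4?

~((~(x3 \/ (~((~(x1 /\ x2)) /\ x4)))) \/ x1)

w1 = ~(x1 /\ x2)
w2 = ~(w1 /\ x4) = ~((~(x1 /\ x2)) /\ x4)
w3 = ~(x3 \/ w2) = ~(x3 \/ (~((~(x1 /\ x2)) /\ x4)))
w4 = ~(w3 \/ x1) = ~((~(x3 \/ (~((~(x1 /\ x2)) /\ x4)))) \/ x1)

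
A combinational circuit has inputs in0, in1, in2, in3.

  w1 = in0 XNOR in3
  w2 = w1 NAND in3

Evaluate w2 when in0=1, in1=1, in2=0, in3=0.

1

w1 = 1 XNOR 0 = 0
w2 = 0 NAND 0 = 1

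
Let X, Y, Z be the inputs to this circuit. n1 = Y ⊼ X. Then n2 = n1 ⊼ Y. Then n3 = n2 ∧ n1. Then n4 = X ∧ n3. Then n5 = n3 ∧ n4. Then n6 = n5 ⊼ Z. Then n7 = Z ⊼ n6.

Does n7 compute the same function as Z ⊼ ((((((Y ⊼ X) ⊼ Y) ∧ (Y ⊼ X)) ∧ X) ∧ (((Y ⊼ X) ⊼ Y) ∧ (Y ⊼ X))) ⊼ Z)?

Yes

n1 = Y ⊼ X
n2 = n1 ⊼ Y = (Y ⊼ X) ⊼ Y
n3 = n2 ∧ n1 = ((Y ⊼ X) ⊼ Y) ∧ (Y ⊼ X)
n4 = X ∧ n3 = X ∧ (((Y ⊼ X) ⊼ Y) ∧ (Y ⊼ X))
n5 = n3 ∧ n4 = (((Y ⊼ X) ⊼ Y) ∧ (Y ⊼ X)) ∧ (X ∧ (((Y ⊼ X) ⊼ Y) ∧ (Y ⊼ X)))
n6 = n5 ⊼ Z = ((((Y ⊼ X) ⊼ Y) ∧ (Y ⊼ X)) ∧ (X ∧ (((Y ⊼ X) ⊼ Y) ∧ (Y ⊼ X)))) ⊼ Z
n7 = Z ⊼ n6 = Z ⊼ (((((Y ⊼ X) ⊼ Y) ∧ (Y ⊼ X)) ∧ (X ∧ (((Y ⊼ X) ⊼ Y) ∧ (Y ⊼ X)))) ⊼ Z)
At X=0, Y=0, Z=1: circuit gives 0, formula gives 0.
At X=0, Y=0, Z=0: circuit gives 1, formula gives 1.
Agrees on all 8 inputs.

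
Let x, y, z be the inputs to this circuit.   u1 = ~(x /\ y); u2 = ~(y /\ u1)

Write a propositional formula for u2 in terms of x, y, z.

u1 = ~(x /\ y)
u2 = ~(y /\ u1) = ~(y /\ (~(x /\ y)))

~(y /\ (~(x /\ y)))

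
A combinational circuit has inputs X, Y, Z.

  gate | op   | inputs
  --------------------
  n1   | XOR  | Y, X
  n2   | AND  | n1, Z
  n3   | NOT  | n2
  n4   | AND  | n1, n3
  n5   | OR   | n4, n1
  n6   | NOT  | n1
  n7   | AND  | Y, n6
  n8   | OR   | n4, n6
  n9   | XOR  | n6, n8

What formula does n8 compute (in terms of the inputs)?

n1 = Y XOR X
n2 = n1 AND Z = (Y XOR X) AND Z
n3 = NOT n2 = NOT ((Y XOR X) AND Z)
n4 = n1 AND n3 = (Y XOR X) AND NOT ((Y XOR X) AND Z)
n6 = NOT n1 = NOT (Y XOR X)
n8 = n4 OR n6 = ((Y XOR X) AND NOT ((Y XOR X) AND Z)) OR NOT (Y XOR X)

((Y XOR X) AND NOT ((Y XOR X) AND Z)) OR NOT (Y XOR X)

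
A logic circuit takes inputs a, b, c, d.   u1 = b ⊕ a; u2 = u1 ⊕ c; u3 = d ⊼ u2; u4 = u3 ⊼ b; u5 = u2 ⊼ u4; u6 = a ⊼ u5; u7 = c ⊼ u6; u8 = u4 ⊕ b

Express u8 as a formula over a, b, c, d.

((d ⊼ ((b ⊕ a) ⊕ c)) ⊼ b) ⊕ b

u1 = b ⊕ a
u2 = u1 ⊕ c = (b ⊕ a) ⊕ c
u3 = d ⊼ u2 = d ⊼ ((b ⊕ a) ⊕ c)
u4 = u3 ⊼ b = (d ⊼ ((b ⊕ a) ⊕ c)) ⊼ b
u8 = u4 ⊕ b = ((d ⊼ ((b ⊕ a) ⊕ c)) ⊼ b) ⊕ b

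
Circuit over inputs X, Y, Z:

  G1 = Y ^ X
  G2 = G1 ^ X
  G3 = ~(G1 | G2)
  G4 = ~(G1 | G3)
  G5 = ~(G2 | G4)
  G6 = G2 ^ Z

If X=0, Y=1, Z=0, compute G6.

G1 = 1 ^ 0 = 1
G2 = 1 ^ 0 = 1
G6 = 1 ^ 0 = 1

1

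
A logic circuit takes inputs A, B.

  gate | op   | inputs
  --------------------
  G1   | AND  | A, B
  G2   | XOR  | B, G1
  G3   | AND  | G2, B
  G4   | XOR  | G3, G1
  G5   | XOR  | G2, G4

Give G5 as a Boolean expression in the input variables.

(B XOR (A AND B)) XOR (((B XOR (A AND B)) AND B) XOR (A AND B))

G1 = A AND B
G2 = B XOR G1 = B XOR (A AND B)
G3 = G2 AND B = (B XOR (A AND B)) AND B
G4 = G3 XOR G1 = ((B XOR (A AND B)) AND B) XOR (A AND B)
G5 = G2 XOR G4 = (B XOR (A AND B)) XOR (((B XOR (A AND B)) AND B) XOR (A AND B))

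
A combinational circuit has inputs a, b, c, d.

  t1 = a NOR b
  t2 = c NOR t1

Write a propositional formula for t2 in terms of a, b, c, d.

c NOR (a NOR b)

t1 = a NOR b
t2 = c NOR t1 = c NOR (a NOR b)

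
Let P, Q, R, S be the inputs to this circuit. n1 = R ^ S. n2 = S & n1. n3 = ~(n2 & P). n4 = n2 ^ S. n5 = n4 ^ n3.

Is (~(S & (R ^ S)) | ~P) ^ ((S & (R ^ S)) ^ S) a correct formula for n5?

Yes

n1 = R ^ S
n2 = S & n1 = S & (R ^ S)
n3 = ~(n2 & P) = ~((S & (R ^ S)) & P)
n4 = n2 ^ S = (S & (R ^ S)) ^ S
n5 = n4 ^ n3 = ((S & (R ^ S)) ^ S) ^ (~((S & (R ^ S)) & P))
At P=0, Q=0, R=1, S=1: circuit gives 0, formula gives 0.
At P=0, Q=0, R=0, S=0: circuit gives 1, formula gives 1.
Agrees on all 16 inputs.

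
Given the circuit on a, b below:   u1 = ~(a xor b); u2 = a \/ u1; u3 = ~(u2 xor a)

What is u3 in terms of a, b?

u1 = ~(a xor b)
u2 = a \/ u1 = a \/ (~(a xor b))
u3 = ~(u2 xor a) = ~((a \/ (~(a xor b))) xor a)

~((a \/ (~(a xor b))) xor a)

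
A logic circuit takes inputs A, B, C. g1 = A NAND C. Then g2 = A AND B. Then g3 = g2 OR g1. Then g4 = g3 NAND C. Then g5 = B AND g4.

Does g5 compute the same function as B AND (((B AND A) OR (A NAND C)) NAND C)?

g1 = A NAND C
g2 = A AND B
g3 = g2 OR g1 = (A AND B) OR (A NAND C)
g4 = g3 NAND C = ((A AND B) OR (A NAND C)) NAND C
g5 = B AND g4 = B AND (((A AND B) OR (A NAND C)) NAND C)
At A=0, B=0, C=0: circuit gives 0, formula gives 0.
At A=0, B=1, C=0: circuit gives 1, formula gives 1.
Agrees on all 8 inputs.

Yes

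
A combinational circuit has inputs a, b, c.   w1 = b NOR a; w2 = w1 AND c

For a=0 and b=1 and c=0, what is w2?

0

w1 = 1 NOR 0 = 0
w2 = 0 AND 0 = 0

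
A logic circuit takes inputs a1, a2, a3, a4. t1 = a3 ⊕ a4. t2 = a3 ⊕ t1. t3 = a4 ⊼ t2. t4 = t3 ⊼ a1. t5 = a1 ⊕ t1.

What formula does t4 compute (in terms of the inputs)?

(a4 ⊼ (a3 ⊕ (a3 ⊕ a4))) ⊼ a1

t1 = a3 ⊕ a4
t2 = a3 ⊕ t1 = a3 ⊕ (a3 ⊕ a4)
t3 = a4 ⊼ t2 = a4 ⊼ (a3 ⊕ (a3 ⊕ a4))
t4 = t3 ⊼ a1 = (a4 ⊼ (a3 ⊕ (a3 ⊕ a4))) ⊼ a1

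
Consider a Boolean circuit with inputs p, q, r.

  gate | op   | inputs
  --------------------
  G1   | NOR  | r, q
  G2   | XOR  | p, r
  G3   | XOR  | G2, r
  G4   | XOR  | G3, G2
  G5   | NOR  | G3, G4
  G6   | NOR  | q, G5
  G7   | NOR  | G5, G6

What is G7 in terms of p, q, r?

G2 = p XOR r
G3 = G2 XOR r = (p XOR r) XOR r
G4 = G3 XOR G2 = ((p XOR r) XOR r) XOR (p XOR r)
G5 = G3 NOR G4 = ((p XOR r) XOR r) NOR (((p XOR r) XOR r) XOR (p XOR r))
G6 = q NOR G5 = q NOR (((p XOR r) XOR r) NOR (((p XOR r) XOR r) XOR (p XOR r)))
G7 = G5 NOR G6 = (((p XOR r) XOR r) NOR (((p XOR r) XOR r) XOR (p XOR r))) NOR (q NOR (((p XOR r) XOR r) NOR (((p XOR r) XOR r) XOR (p XOR r))))

(((p XOR r) XOR r) NOR (((p XOR r) XOR r) XOR (p XOR r))) NOR (q NOR (((p XOR r) XOR r) NOR (((p XOR r) XOR r) XOR (p XOR r))))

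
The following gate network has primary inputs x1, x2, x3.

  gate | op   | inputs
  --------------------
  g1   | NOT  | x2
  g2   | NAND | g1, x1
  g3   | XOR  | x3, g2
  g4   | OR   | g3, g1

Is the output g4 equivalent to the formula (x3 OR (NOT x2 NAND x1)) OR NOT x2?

No

g1 = NOT x2
g2 = g1 NAND x1 = NOT x2 NAND x1
g3 = x3 XOR g2 = x3 XOR (NOT x2 NAND x1)
g4 = g3 OR g1 = (x3 XOR (NOT x2 NAND x1)) OR NOT x2
At x1=0, x2=1, x3=1: circuit gives 0, formula gives 1.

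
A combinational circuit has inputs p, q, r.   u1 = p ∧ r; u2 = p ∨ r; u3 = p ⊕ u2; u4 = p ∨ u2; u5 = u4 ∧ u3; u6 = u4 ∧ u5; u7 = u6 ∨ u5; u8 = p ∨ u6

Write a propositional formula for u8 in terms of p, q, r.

u2 = p ∨ r
u3 = p ⊕ u2 = p ⊕ (p ∨ r)
u4 = p ∨ u2 = p ∨ (p ∨ r)
u5 = u4 ∧ u3 = (p ∨ (p ∨ r)) ∧ (p ⊕ (p ∨ r))
u6 = u4 ∧ u5 = (p ∨ (p ∨ r)) ∧ ((p ∨ (p ∨ r)) ∧ (p ⊕ (p ∨ r)))
u8 = p ∨ u6 = p ∨ ((p ∨ (p ∨ r)) ∧ ((p ∨ (p ∨ r)) ∧ (p ⊕ (p ∨ r))))

p ∨ ((p ∨ (p ∨ r)) ∧ ((p ∨ (p ∨ r)) ∧ (p ⊕ (p ∨ r))))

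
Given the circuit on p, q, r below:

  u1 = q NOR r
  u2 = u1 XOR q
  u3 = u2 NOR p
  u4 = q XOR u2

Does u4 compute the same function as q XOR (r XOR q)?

No

u1 = q NOR r
u2 = u1 XOR q = (q NOR r) XOR q
u4 = q XOR u2 = q XOR ((q NOR r) XOR q)
At p=0, q=0, r=0: circuit gives 1, formula gives 0.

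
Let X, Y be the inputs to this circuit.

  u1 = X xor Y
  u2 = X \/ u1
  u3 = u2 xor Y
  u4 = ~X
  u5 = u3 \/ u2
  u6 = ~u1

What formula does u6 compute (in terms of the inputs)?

~(X xor Y)

u1 = X xor Y
u6 = ~u1 = ~(X xor Y)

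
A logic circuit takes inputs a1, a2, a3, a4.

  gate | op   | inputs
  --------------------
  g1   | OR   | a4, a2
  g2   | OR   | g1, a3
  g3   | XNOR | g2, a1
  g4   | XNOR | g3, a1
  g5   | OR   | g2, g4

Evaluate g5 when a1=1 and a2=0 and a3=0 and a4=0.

g1 = 0 OR 0 = 0
g2 = 0 OR 0 = 0
g3 = 0 XNOR 1 = 0
g4 = 0 XNOR 1 = 0
g5 = 0 OR 0 = 0

0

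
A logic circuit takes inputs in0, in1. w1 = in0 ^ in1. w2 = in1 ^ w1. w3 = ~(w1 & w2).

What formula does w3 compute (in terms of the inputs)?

~((in0 ^ in1) & (in1 ^ (in0 ^ in1)))

w1 = in0 ^ in1
w2 = in1 ^ w1 = in1 ^ (in0 ^ in1)
w3 = ~(w1 & w2) = ~((in0 ^ in1) & (in1 ^ (in0 ^ in1)))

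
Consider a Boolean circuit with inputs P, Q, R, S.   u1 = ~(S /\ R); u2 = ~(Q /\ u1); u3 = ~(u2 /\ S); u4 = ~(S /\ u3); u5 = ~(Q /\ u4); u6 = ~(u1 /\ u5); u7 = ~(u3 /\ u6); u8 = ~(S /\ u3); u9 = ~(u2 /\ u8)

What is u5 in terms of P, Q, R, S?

u1 = ~(S /\ R)
u2 = ~(Q /\ u1) = ~(Q /\ (~(S /\ R)))
u3 = ~(u2 /\ S) = ~((~(Q /\ (~(S /\ R)))) /\ S)
u4 = ~(S /\ u3) = ~(S /\ (~((~(Q /\ (~(S /\ R)))) /\ S)))
u5 = ~(Q /\ u4) = ~(Q /\ (~(S /\ (~((~(Q /\ (~(S /\ R)))) /\ S)))))

~(Q /\ (~(S /\ (~((~(Q /\ (~(S /\ R)))) /\ S)))))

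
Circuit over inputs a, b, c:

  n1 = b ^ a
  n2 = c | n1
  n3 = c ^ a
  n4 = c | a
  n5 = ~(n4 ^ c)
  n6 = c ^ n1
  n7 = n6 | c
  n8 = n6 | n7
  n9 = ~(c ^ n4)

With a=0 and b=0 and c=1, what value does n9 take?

1

n4 = 1 | 0 = 1
n9 = ~(1 ^ 1) = 1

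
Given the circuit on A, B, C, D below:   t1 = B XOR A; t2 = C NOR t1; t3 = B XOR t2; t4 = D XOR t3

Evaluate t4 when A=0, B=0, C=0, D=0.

t1 = 0 XOR 0 = 0
t2 = 0 NOR 0 = 1
t3 = 0 XOR 1 = 1
t4 = 0 XOR 1 = 1

1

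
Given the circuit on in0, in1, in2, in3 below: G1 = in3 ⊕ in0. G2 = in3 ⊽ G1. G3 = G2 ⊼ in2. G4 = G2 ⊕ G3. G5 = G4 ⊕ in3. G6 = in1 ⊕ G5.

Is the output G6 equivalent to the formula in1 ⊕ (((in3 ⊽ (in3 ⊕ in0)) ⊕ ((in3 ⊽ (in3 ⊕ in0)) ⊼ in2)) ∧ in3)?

G1 = in3 ⊕ in0
G2 = in3 ⊽ G1 = in3 ⊽ (in3 ⊕ in0)
G3 = G2 ⊼ in2 = (in3 ⊽ (in3 ⊕ in0)) ⊼ in2
G4 = G2 ⊕ G3 = (in3 ⊽ (in3 ⊕ in0)) ⊕ ((in3 ⊽ (in3 ⊕ in0)) ⊼ in2)
G5 = G4 ⊕ in3 = ((in3 ⊽ (in3 ⊕ in0)) ⊕ ((in3 ⊽ (in3 ⊕ in0)) ⊼ in2)) ⊕ in3
G6 = in1 ⊕ G5 = in1 ⊕ (((in3 ⊽ (in3 ⊕ in0)) ⊕ ((in3 ⊽ (in3 ⊕ in0)) ⊼ in2)) ⊕ in3)
At in0=0, in1=0, in2=0, in3=1: circuit gives 0, formula gives 1.

No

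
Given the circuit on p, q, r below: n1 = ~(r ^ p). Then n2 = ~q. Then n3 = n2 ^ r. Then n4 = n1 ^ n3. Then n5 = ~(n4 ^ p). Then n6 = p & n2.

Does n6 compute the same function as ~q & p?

n2 = ~q
n6 = p & n2 = p & ~q
At p=0, q=0, r=0: circuit gives 0, formula gives 0.
At p=1, q=0, r=0: circuit gives 1, formula gives 1.
Agrees on all 8 inputs.

Yes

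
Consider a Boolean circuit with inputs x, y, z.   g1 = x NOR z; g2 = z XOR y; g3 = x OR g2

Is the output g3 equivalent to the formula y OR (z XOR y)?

g2 = z XOR y
g3 = x OR g2 = x OR (z XOR y)
At x=0, y=1, z=1: circuit gives 0, formula gives 1.

No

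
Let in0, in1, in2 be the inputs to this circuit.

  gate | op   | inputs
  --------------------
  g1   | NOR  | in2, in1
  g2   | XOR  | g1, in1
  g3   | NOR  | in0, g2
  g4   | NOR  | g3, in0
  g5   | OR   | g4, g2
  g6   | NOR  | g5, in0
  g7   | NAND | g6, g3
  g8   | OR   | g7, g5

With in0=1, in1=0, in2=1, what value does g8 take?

g1 = 1 NOR 0 = 0
g2 = 0 XOR 0 = 0
g3 = 1 NOR 0 = 0
g4 = 0 NOR 1 = 0
g5 = 0 OR 0 = 0
g6 = 0 NOR 1 = 0
g7 = 0 NAND 0 = 1
g8 = 1 OR 0 = 1

1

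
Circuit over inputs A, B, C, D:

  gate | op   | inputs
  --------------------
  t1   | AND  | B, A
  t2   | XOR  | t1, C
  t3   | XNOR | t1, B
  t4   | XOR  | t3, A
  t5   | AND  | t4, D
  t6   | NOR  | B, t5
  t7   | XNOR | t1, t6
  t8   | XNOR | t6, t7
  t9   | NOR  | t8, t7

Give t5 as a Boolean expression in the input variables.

(((B AND A) XNOR B) XOR A) AND D

t1 = B AND A
t3 = t1 XNOR B = (B AND A) XNOR B
t4 = t3 XOR A = ((B AND A) XNOR B) XOR A
t5 = t4 AND D = (((B AND A) XNOR B) XOR A) AND D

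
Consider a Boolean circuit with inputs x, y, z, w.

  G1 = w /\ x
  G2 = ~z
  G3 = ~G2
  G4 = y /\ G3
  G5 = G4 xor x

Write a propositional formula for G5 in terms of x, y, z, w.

(y /\ ~~z) xor x

G2 = ~z
G3 = ~G2 = ~~z
G4 = y /\ G3 = y /\ ~~z
G5 = G4 xor x = (y /\ ~~z) xor x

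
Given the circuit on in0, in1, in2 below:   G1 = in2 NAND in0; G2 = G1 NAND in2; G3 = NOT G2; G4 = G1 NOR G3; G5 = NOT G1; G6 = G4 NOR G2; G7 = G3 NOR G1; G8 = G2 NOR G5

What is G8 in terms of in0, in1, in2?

((in2 NAND in0) NAND in2) NOR NOT (in2 NAND in0)

G1 = in2 NAND in0
G2 = G1 NAND in2 = (in2 NAND in0) NAND in2
G5 = NOT G1 = NOT (in2 NAND in0)
G8 = G2 NOR G5 = ((in2 NAND in0) NAND in2) NOR NOT (in2 NAND in0)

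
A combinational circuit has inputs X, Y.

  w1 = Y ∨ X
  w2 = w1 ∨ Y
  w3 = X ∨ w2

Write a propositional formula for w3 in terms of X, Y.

w1 = Y ∨ X
w2 = w1 ∨ Y = (Y ∨ X) ∨ Y
w3 = X ∨ w2 = X ∨ ((Y ∨ X) ∨ Y)

X ∨ ((Y ∨ X) ∨ Y)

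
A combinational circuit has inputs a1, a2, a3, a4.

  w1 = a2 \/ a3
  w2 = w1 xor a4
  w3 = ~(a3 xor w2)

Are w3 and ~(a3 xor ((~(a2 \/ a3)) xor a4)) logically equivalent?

No

w1 = a2 \/ a3
w2 = w1 xor a4 = (a2 \/ a3) xor a4
w3 = ~(a3 xor w2) = ~(a3 xor ((a2 \/ a3) xor a4))
At a1=0, a2=0, a3=0, a4=0: circuit gives 1, formula gives 0.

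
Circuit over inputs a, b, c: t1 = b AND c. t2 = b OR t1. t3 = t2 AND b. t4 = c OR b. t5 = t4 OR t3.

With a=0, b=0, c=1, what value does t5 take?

1

t1 = 0 AND 1 = 0
t2 = 0 OR 0 = 0
t3 = 0 AND 0 = 0
t4 = 1 OR 0 = 1
t5 = 1 OR 0 = 1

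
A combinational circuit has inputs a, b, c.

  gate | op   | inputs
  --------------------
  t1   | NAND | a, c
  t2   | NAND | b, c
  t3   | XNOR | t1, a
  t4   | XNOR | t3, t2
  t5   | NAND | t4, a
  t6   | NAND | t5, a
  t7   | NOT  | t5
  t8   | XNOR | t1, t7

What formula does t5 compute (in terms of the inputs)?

t1 = a NAND c
t2 = b NAND c
t3 = t1 XNOR a = (a NAND c) XNOR a
t4 = t3 XNOR t2 = ((a NAND c) XNOR a) XNOR (b NAND c)
t5 = t4 NAND a = (((a NAND c) XNOR a) XNOR (b NAND c)) NAND a

(((a NAND c) XNOR a) XNOR (b NAND c)) NAND a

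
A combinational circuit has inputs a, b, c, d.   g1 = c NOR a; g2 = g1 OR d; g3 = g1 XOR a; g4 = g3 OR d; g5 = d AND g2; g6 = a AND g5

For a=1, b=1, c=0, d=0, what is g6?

g1 = 0 NOR 1 = 0
g2 = 0 OR 0 = 0
g5 = 0 AND 0 = 0
g6 = 1 AND 0 = 0

0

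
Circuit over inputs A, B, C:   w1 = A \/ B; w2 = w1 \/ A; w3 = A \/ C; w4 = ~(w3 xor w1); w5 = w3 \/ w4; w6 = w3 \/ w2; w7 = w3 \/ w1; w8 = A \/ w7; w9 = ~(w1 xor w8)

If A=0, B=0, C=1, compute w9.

0

w1 = 0 \/ 0 = 0
w3 = 0 \/ 1 = 1
w7 = 1 \/ 0 = 1
w8 = 0 \/ 1 = 1
w9 = ~(0 xor 1) = 0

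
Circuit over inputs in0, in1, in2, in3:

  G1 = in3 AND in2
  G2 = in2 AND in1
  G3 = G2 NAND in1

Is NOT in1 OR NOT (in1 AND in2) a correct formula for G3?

Yes

G2 = in2 AND in1
G3 = G2 NAND in1 = (in2 AND in1) NAND in1
At in0=0, in1=1, in2=1, in3=0: circuit gives 0, formula gives 0.
At in0=0, in1=0, in2=0, in3=0: circuit gives 1, formula gives 1.
Agrees on all 16 inputs.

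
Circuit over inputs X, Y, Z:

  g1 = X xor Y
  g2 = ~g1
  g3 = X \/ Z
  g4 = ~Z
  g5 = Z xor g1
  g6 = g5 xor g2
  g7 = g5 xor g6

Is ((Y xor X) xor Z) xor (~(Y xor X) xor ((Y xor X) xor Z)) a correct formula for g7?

Yes

g1 = X xor Y
g2 = ~g1 = ~(X xor Y)
g5 = Z xor g1 = Z xor (X xor Y)
g6 = g5 xor g2 = (Z xor (X xor Y)) xor ~(X xor Y)
g7 = g5 xor g6 = (Z xor (X xor Y)) xor ((Z xor (X xor Y)) xor ~(X xor Y))
At X=0, Y=1, Z=0: circuit gives 0, formula gives 0.
At X=0, Y=0, Z=0: circuit gives 1, formula gives 1.
Agrees on all 8 inputs.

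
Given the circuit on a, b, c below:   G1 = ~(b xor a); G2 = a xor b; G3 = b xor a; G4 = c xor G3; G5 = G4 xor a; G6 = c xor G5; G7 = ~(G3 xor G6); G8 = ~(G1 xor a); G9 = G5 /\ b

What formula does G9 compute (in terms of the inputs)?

((c xor (b xor a)) xor a) /\ b

G3 = b xor a
G4 = c xor G3 = c xor (b xor a)
G5 = G4 xor a = (c xor (b xor a)) xor a
G9 = G5 /\ b = ((c xor (b xor a)) xor a) /\ b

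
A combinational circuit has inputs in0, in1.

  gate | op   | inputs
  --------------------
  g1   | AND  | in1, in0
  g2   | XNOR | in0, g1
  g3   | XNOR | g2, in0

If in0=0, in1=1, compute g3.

0

g1 = 1 AND 0 = 0
g2 = 0 XNOR 0 = 1
g3 = 1 XNOR 0 = 0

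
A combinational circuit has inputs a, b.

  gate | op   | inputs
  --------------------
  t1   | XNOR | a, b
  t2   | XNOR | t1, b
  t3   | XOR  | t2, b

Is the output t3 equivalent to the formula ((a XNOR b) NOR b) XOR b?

No

t1 = a XNOR b
t2 = t1 XNOR b = (a XNOR b) XNOR b
t3 = t2 XOR b = ((a XNOR b) XNOR b) XOR b
At a=1, b=1: circuit gives 0, formula gives 1.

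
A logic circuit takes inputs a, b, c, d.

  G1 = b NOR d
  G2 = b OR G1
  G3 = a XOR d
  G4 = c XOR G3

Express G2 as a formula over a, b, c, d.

G1 = b NOR d
G2 = b OR G1 = b OR (b NOR d)

b OR (b NOR d)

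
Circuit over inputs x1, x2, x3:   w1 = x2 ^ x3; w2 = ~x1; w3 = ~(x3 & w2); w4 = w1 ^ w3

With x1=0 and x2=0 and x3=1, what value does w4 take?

w1 = 0 ^ 1 = 1
w2 = ~0 = 1
w3 = ~(1 & 1) = 0
w4 = 1 ^ 0 = 1

1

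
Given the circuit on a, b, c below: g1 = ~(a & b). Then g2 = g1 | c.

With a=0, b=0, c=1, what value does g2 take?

g1 = ~(0 & 0) = 1
g2 = 1 | 1 = 1

1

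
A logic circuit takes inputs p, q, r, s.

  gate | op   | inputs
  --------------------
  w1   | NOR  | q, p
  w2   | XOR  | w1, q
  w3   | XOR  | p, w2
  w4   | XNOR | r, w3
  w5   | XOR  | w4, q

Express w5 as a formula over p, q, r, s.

w1 = q NOR p
w2 = w1 XOR q = (q NOR p) XOR q
w3 = p XOR w2 = p XOR ((q NOR p) XOR q)
w4 = r XNOR w3 = r XNOR (p XOR ((q NOR p) XOR q))
w5 = w4 XOR q = (r XNOR (p XOR ((q NOR p) XOR q))) XOR q

(r XNOR (p XOR ((q NOR p) XOR q))) XOR q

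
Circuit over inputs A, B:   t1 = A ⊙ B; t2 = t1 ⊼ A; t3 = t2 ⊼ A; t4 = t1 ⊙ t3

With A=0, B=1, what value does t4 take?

t1 = 0 ⊙ 1 = 0
t2 = 0 ⊼ 0 = 1
t3 = 1 ⊼ 0 = 1
t4 = 0 ⊙ 1 = 0

0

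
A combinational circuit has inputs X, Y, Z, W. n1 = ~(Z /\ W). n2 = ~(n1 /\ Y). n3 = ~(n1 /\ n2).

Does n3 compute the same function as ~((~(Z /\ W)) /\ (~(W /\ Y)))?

n1 = ~(Z /\ W)
n2 = ~(n1 /\ Y) = ~((~(Z /\ W)) /\ Y)
n3 = ~(n1 /\ n2) = ~((~(Z /\ W)) /\ (~((~(Z /\ W)) /\ Y)))
At X=0, Y=1, Z=0, W=0: circuit gives 1, formula gives 0.

No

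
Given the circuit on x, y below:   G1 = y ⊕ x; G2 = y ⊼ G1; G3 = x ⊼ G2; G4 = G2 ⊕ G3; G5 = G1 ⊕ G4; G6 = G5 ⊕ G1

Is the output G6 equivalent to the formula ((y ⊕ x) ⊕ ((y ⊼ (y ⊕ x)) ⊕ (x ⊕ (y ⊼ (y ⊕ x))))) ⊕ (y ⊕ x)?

No

G1 = y ⊕ x
G2 = y ⊼ G1 = y ⊼ (y ⊕ x)
G3 = x ⊼ G2 = x ⊼ (y ⊼ (y ⊕ x))
G4 = G2 ⊕ G3 = (y ⊼ (y ⊕ x)) ⊕ (x ⊼ (y ⊼ (y ⊕ x)))
G5 = G1 ⊕ G4 = (y ⊕ x) ⊕ ((y ⊼ (y ⊕ x)) ⊕ (x ⊼ (y ⊼ (y ⊕ x))))
G6 = G5 ⊕ G1 = ((y ⊕ x) ⊕ ((y ⊼ (y ⊕ x)) ⊕ (x ⊼ (y ⊼ (y ⊕ x))))) ⊕ (y ⊕ x)
At x=0, y=1: circuit gives 1, formula gives 0.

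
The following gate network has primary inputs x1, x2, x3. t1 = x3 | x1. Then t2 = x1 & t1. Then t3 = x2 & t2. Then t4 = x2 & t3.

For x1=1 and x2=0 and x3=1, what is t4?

0

t1 = 1 | 1 = 1
t2 = 1 & 1 = 1
t3 = 0 & 1 = 0
t4 = 0 & 0 = 0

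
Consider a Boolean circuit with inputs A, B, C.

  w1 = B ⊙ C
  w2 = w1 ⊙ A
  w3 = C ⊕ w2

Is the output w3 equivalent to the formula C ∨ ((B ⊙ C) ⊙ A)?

w1 = B ⊙ C
w2 = w1 ⊙ A = (B ⊙ C) ⊙ A
w3 = C ⊕ w2 = C ⊕ ((B ⊙ C) ⊙ A)
At A=0, B=0, C=1: circuit gives 0, formula gives 1.

No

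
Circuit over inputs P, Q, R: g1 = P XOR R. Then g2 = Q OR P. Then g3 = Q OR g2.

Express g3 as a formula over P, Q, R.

Q OR (Q OR P)

g2 = Q OR P
g3 = Q OR g2 = Q OR (Q OR P)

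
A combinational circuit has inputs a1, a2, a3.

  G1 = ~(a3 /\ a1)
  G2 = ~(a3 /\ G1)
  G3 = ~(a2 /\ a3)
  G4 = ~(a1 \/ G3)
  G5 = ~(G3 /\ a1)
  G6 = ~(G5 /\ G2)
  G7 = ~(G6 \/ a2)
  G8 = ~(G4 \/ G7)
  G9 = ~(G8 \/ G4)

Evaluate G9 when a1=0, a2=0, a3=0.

G1 = ~(0 /\ 0) = 1
G2 = ~(0 /\ 1) = 1
G3 = ~(0 /\ 0) = 1
G4 = ~(0 \/ 1) = 0
G5 = ~(1 /\ 0) = 1
G6 = ~(1 /\ 1) = 0
G7 = ~(0 \/ 0) = 1
G8 = ~(0 \/ 1) = 0
G9 = ~(0 \/ 0) = 1

1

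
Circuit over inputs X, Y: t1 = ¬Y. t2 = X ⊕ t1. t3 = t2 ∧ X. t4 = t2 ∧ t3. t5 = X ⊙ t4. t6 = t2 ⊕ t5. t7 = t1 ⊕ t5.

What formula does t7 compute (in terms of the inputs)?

t1 = ¬Y
t2 = X ⊕ t1 = X ⊕ ¬Y
t3 = t2 ∧ X = (X ⊕ ¬Y) ∧ X
t4 = t2 ∧ t3 = (X ⊕ ¬Y) ∧ ((X ⊕ ¬Y) ∧ X)
t5 = X ⊙ t4 = X ⊙ ((X ⊕ ¬Y) ∧ ((X ⊕ ¬Y) ∧ X))
t7 = t1 ⊕ t5 = ¬Y ⊕ (X ⊙ ((X ⊕ ¬Y) ∧ ((X ⊕ ¬Y) ∧ X)))

¬Y ⊕ (X ⊙ ((X ⊕ ¬Y) ∧ ((X ⊕ ¬Y) ∧ X)))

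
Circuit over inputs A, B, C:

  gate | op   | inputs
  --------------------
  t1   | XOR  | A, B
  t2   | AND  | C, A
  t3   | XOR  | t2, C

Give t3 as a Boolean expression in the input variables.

t2 = C AND A
t3 = t2 XOR C = (C AND A) XOR C

(C AND A) XOR C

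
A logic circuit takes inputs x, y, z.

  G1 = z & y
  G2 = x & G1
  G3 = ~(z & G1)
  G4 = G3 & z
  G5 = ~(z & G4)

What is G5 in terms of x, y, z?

G1 = z & y
G3 = ~(z & G1) = ~(z & (z & y))
G4 = G3 & z = (~(z & (z & y))) & z
G5 = ~(z & G4) = ~(z & ((~(z & (z & y))) & z))

~(z & ((~(z & (z & y))) & z))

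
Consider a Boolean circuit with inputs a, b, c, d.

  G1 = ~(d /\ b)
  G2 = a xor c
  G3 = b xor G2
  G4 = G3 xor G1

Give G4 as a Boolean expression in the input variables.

G1 = ~(d /\ b)
G2 = a xor c
G3 = b xor G2 = b xor (a xor c)
G4 = G3 xor G1 = (b xor (a xor c)) xor (~(d /\ b))

(b xor (a xor c)) xor (~(d /\ b))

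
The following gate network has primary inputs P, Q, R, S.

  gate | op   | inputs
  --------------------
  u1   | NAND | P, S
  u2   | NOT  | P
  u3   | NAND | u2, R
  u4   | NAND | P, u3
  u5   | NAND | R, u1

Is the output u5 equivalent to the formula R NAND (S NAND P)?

u1 = P NAND S
u5 = R NAND u1 = R NAND (P NAND S)
At P=0, Q=0, R=1, S=0: circuit gives 0, formula gives 0.
At P=0, Q=0, R=0, S=0: circuit gives 1, formula gives 1.
Agrees on all 16 inputs.

Yes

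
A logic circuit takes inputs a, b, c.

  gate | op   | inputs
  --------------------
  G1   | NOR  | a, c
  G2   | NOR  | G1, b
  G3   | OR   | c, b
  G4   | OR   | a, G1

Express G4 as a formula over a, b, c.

a OR (a NOR c)

G1 = a NOR c
G4 = a OR G1 = a OR (a NOR c)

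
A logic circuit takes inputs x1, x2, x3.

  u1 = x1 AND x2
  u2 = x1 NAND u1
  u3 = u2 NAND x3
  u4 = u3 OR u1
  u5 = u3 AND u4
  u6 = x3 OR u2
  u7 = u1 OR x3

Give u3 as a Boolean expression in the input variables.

u1 = x1 AND x2
u2 = x1 NAND u1 = x1 NAND (x1 AND x2)
u3 = u2 NAND x3 = (x1 NAND (x1 AND x2)) NAND x3

(x1 NAND (x1 AND x2)) NAND x3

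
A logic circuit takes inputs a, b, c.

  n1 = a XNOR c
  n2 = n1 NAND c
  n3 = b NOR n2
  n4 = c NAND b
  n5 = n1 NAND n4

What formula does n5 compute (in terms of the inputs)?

(a XNOR c) NAND (c NAND b)

n1 = a XNOR c
n4 = c NAND b
n5 = n1 NAND n4 = (a XNOR c) NAND (c NAND b)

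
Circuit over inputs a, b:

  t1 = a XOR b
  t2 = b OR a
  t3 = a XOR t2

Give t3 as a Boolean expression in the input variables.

t2 = b OR a
t3 = a XOR t2 = a XOR (b OR a)

a XOR (b OR a)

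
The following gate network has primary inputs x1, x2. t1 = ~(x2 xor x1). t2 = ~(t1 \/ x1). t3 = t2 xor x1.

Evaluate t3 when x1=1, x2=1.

1

t1 = ~(1 xor 1) = 1
t2 = ~(1 \/ 1) = 0
t3 = 0 xor 1 = 1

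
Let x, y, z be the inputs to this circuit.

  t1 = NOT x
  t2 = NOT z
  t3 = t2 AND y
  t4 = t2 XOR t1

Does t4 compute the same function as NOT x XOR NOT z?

Yes

t1 = NOT x
t2 = NOT z
t4 = t2 XOR t1 = NOT z XOR NOT x
At x=0, y=0, z=0: circuit gives 0, formula gives 0.
At x=0, y=0, z=1: circuit gives 1, formula gives 1.
Agrees on all 8 inputs.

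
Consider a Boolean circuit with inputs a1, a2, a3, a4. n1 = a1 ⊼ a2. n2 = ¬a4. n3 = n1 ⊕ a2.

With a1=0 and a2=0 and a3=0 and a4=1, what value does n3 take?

1

n1 = 0 ⊼ 0 = 1
n3 = 1 ⊕ 0 = 1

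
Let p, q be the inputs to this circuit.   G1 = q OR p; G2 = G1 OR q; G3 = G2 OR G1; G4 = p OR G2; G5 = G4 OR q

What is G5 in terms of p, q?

(p OR ((q OR p) OR q)) OR q

G1 = q OR p
G2 = G1 OR q = (q OR p) OR q
G4 = p OR G2 = p OR ((q OR p) OR q)
G5 = G4 OR q = (p OR ((q OR p) OR q)) OR q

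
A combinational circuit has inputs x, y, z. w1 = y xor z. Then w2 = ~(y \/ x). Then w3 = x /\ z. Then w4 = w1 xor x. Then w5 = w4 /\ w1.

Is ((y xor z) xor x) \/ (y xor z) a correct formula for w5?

No

w1 = y xor z
w4 = w1 xor x = (y xor z) xor x
w5 = w4 /\ w1 = ((y xor z) xor x) /\ (y xor z)
At x=1, y=0, z=0: circuit gives 0, formula gives 1.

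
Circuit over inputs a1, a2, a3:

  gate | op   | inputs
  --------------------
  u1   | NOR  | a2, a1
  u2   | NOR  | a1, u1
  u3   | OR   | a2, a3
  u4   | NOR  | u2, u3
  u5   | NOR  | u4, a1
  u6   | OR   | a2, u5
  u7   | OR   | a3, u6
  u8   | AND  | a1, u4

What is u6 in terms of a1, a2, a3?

u1 = a2 NOR a1
u2 = a1 NOR u1 = a1 NOR (a2 NOR a1)
u3 = a2 OR a3
u4 = u2 NOR u3 = (a1 NOR (a2 NOR a1)) NOR (a2 OR a3)
u5 = u4 NOR a1 = ((a1 NOR (a2 NOR a1)) NOR (a2 OR a3)) NOR a1
u6 = a2 OR u5 = a2 OR (((a1 NOR (a2 NOR a1)) NOR (a2 OR a3)) NOR a1)

a2 OR (((a1 NOR (a2 NOR a1)) NOR (a2 OR a3)) NOR a1)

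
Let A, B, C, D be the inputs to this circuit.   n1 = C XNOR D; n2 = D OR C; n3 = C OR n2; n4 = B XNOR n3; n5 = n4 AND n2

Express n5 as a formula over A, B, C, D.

n2 = D OR C
n3 = C OR n2 = C OR (D OR C)
n4 = B XNOR n3 = B XNOR (C OR (D OR C))
n5 = n4 AND n2 = (B XNOR (C OR (D OR C))) AND (D OR C)

(B XNOR (C OR (D OR C))) AND (D OR C)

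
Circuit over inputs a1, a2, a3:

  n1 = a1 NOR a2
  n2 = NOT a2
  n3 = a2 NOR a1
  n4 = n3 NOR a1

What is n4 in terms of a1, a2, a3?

n3 = a2 NOR a1
n4 = n3 NOR a1 = (a2 NOR a1) NOR a1

(a2 NOR a1) NOR a1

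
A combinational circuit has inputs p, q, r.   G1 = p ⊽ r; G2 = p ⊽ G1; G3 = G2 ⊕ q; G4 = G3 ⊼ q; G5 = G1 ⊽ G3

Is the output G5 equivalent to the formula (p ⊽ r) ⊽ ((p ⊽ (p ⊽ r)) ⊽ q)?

No

G1 = p ⊽ r
G2 = p ⊽ G1 = p ⊽ (p ⊽ r)
G3 = G2 ⊕ q = (p ⊽ (p ⊽ r)) ⊕ q
G5 = G1 ⊽ G3 = (p ⊽ r) ⊽ ((p ⊽ (p ⊽ r)) ⊕ q)
At p=0, q=0, r=1: circuit gives 0, formula gives 1.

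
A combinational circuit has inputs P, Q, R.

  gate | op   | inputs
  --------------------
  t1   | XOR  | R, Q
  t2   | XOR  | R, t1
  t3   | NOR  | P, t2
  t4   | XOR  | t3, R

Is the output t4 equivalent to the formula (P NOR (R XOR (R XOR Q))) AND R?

t1 = R XOR Q
t2 = R XOR t1 = R XOR (R XOR Q)
t3 = P NOR t2 = P NOR (R XOR (R XOR Q))
t4 = t3 XOR R = (P NOR (R XOR (R XOR Q))) XOR R
At P=0, Q=0, R=0: circuit gives 1, formula gives 0.

No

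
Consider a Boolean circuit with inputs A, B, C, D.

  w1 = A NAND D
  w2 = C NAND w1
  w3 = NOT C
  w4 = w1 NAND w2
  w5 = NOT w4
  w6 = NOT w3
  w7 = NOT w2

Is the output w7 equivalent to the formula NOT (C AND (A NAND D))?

No

w1 = A NAND D
w2 = C NAND w1 = C NAND (A NAND D)
w7 = NOT w2 = NOT (C NAND (A NAND D))
At A=0, B=0, C=0, D=0: circuit gives 0, formula gives 1.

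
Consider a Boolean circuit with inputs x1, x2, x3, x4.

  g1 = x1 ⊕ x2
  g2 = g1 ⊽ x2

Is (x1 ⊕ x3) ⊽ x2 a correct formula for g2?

No

g1 = x1 ⊕ x2
g2 = g1 ⊽ x2 = (x1 ⊕ x2) ⊽ x2
At x1=0, x2=0, x3=1, x4=0: circuit gives 1, formula gives 0.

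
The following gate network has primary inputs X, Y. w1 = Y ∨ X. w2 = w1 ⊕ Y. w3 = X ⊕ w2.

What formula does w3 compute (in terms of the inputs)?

w1 = Y ∨ X
w2 = w1 ⊕ Y = (Y ∨ X) ⊕ Y
w3 = X ⊕ w2 = X ⊕ ((Y ∨ X) ⊕ Y)

X ⊕ ((Y ∨ X) ⊕ Y)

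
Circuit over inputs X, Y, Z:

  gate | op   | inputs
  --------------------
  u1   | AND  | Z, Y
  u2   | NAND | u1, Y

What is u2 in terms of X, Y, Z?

(Z AND Y) NAND Y

u1 = Z AND Y
u2 = u1 NAND Y = (Z AND Y) NAND Y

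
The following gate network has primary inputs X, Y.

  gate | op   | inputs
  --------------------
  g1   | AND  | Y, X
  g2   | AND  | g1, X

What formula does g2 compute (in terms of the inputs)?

(Y AND X) AND X

g1 = Y AND X
g2 = g1 AND X = (Y AND X) AND X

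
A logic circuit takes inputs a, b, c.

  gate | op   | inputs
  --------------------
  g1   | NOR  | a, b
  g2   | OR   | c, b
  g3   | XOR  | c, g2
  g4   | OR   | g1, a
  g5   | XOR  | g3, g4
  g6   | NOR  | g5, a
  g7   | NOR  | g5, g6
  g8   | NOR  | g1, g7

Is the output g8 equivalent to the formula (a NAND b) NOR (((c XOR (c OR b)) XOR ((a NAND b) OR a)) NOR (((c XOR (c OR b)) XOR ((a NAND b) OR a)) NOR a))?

No

g1 = a NOR b
g2 = c OR b
g3 = c XOR g2 = c XOR (c OR b)
g4 = g1 OR a = (a NOR b) OR a
g5 = g3 XOR g4 = (c XOR (c OR b)) XOR ((a NOR b) OR a)
g6 = g5 NOR a = ((c XOR (c OR b)) XOR ((a NOR b) OR a)) NOR a
g7 = g5 NOR g6 = ((c XOR (c OR b)) XOR ((a NOR b) OR a)) NOR (((c XOR (c OR b)) XOR ((a NOR b) OR a)) NOR a)
g8 = g1 NOR g7 = (a NOR b) NOR (((c XOR (c OR b)) XOR ((a NOR b) OR a)) NOR (((c XOR (c OR b)) XOR ((a NOR b) OR a)) NOR a))
At a=0, b=1, c=0: circuit gives 1, formula gives 0.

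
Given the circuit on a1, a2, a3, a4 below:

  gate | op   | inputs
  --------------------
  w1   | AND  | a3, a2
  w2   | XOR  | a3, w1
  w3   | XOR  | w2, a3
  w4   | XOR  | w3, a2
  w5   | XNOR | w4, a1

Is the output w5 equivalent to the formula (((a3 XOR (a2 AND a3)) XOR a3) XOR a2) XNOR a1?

Yes

w1 = a3 AND a2
w2 = a3 XOR w1 = a3 XOR (a3 AND a2)
w3 = w2 XOR a3 = (a3 XOR (a3 AND a2)) XOR a3
w4 = w3 XOR a2 = ((a3 XOR (a3 AND a2)) XOR a3) XOR a2
w5 = w4 XNOR a1 = (((a3 XOR (a3 AND a2)) XOR a3) XOR a2) XNOR a1
At a1=0, a2=1, a3=0, a4=0: circuit gives 0, formula gives 0.
At a1=0, a2=0, a3=0, a4=0: circuit gives 1, formula gives 1.
Agrees on all 16 inputs.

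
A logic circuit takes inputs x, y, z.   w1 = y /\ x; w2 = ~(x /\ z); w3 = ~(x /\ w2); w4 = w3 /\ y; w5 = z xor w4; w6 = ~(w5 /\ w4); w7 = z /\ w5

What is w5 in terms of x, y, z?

z xor ((~(x /\ (~(x /\ z)))) /\ y)

w2 = ~(x /\ z)
w3 = ~(x /\ w2) = ~(x /\ (~(x /\ z)))
w4 = w3 /\ y = (~(x /\ (~(x /\ z)))) /\ y
w5 = z xor w4 = z xor ((~(x /\ (~(x /\ z)))) /\ y)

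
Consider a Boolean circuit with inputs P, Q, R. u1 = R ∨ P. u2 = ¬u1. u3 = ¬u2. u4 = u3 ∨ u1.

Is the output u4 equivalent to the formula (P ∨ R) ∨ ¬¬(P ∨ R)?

Yes

u1 = R ∨ P
u2 = ¬u1 = ¬(R ∨ P)
u3 = ¬u2 = ¬¬(R ∨ P)
u4 = u3 ∨ u1 = ¬¬(R ∨ P) ∨ (R ∨ P)
At P=0, Q=0, R=0: circuit gives 0, formula gives 0.
At P=0, Q=0, R=1: circuit gives 1, formula gives 1.
Agrees on all 8 inputs.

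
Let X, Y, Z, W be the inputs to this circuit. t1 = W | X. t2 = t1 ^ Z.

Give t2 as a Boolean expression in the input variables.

(W | X) ^ Z

t1 = W | X
t2 = t1 ^ Z = (W | X) ^ Z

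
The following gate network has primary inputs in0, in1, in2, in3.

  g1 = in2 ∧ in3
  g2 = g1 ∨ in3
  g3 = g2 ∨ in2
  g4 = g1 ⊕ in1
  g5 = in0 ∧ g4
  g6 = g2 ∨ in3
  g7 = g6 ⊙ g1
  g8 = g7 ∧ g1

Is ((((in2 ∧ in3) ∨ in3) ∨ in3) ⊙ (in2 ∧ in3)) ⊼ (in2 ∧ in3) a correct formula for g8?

No

g1 = in2 ∧ in3
g2 = g1 ∨ in3 = (in2 ∧ in3) ∨ in3
g6 = g2 ∨ in3 = ((in2 ∧ in3) ∨ in3) ∨ in3
g7 = g6 ⊙ g1 = (((in2 ∧ in3) ∨ in3) ∨ in3) ⊙ (in2 ∧ in3)
g8 = g7 ∧ g1 = ((((in2 ∧ in3) ∨ in3) ∨ in3) ⊙ (in2 ∧ in3)) ∧ (in2 ∧ in3)
At in0=0, in1=0, in2=0, in3=0: circuit gives 0, formula gives 1.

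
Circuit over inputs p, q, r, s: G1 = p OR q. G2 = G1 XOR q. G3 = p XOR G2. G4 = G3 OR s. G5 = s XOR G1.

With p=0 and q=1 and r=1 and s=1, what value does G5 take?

0

G1 = 0 OR 1 = 1
G5 = 1 XOR 1 = 0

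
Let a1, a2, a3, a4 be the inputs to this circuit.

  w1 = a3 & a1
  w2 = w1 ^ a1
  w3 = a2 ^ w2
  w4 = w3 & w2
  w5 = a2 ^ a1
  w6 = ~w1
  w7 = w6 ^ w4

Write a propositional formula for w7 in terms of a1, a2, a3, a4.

~(a3 & a1) ^ ((a2 ^ ((a3 & a1) ^ a1)) & ((a3 & a1) ^ a1))

w1 = a3 & a1
w2 = w1 ^ a1 = (a3 & a1) ^ a1
w3 = a2 ^ w2 = a2 ^ ((a3 & a1) ^ a1)
w4 = w3 & w2 = (a2 ^ ((a3 & a1) ^ a1)) & ((a3 & a1) ^ a1)
w6 = ~w1 = ~(a3 & a1)
w7 = w6 ^ w4 = ~(a3 & a1) ^ ((a2 ^ ((a3 & a1) ^ a1)) & ((a3 & a1) ^ a1))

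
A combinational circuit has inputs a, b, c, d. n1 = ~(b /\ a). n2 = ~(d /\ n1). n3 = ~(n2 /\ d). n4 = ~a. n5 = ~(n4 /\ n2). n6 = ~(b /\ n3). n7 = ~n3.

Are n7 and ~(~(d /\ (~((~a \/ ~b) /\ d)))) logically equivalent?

Yes

n1 = ~(b /\ a)
n2 = ~(d /\ n1) = ~(d /\ (~(b /\ a)))
n3 = ~(n2 /\ d) = ~((~(d /\ (~(b /\ a)))) /\ d)
n7 = ~n3 = ~(~((~(d /\ (~(b /\ a)))) /\ d))
At a=0, b=0, c=0, d=0: circuit gives 0, formula gives 0.
At a=1, b=1, c=0, d=1: circuit gives 1, formula gives 1.
Agrees on all 16 inputs.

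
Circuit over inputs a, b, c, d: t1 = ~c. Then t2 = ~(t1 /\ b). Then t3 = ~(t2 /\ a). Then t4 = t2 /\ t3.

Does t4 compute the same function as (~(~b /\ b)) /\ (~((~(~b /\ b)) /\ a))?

No

t1 = ~c
t2 = ~(t1 /\ b) = ~(~c /\ b)
t3 = ~(t2 /\ a) = ~((~(~c /\ b)) /\ a)
t4 = t2 /\ t3 = (~(~c /\ b)) /\ (~((~(~c /\ b)) /\ a))
At a=0, b=1, c=0, d=0: circuit gives 0, formula gives 1.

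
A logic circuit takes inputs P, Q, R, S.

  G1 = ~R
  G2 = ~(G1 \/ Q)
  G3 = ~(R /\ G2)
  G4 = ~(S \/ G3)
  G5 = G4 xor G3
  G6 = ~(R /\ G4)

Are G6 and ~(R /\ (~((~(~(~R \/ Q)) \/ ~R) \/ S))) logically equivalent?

Yes

G1 = ~R
G2 = ~(G1 \/ Q) = ~(~R \/ Q)
G3 = ~(R /\ G2) = ~(R /\ (~(~R \/ Q)))
G4 = ~(S \/ G3) = ~(S \/ (~(R /\ (~(~R \/ Q)))))
G6 = ~(R /\ G4) = ~(R /\ (~(S \/ (~(R /\ (~(~R \/ Q)))))))
At P=0, Q=0, R=1, S=0: circuit gives 0, formula gives 0.
At P=0, Q=0, R=0, S=0: circuit gives 1, formula gives 1.
Agrees on all 16 inputs.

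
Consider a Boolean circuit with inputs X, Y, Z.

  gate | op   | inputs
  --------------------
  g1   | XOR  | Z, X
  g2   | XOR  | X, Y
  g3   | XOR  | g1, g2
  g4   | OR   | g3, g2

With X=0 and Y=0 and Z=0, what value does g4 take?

g1 = 0 XOR 0 = 0
g2 = 0 XOR 0 = 0
g3 = 0 XOR 0 = 0
g4 = 0 OR 0 = 0

0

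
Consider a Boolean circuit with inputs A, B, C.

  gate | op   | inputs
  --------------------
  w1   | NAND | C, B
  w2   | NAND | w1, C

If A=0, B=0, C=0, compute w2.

w1 = 0 NAND 0 = 1
w2 = 1 NAND 0 = 1

1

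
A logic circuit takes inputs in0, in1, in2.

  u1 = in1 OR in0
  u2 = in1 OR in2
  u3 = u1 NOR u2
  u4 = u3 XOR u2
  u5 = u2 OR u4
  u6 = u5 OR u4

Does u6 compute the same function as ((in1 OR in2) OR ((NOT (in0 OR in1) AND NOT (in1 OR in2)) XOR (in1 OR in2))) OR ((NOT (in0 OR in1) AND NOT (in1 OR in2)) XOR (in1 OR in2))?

u1 = in1 OR in0
u2 = in1 OR in2
u3 = u1 NOR u2 = (in1 OR in0) NOR (in1 OR in2)
u4 = u3 XOR u2 = ((in1 OR in0) NOR (in1 OR in2)) XOR (in1 OR in2)
u5 = u2 OR u4 = (in1 OR in2) OR (((in1 OR in0) NOR (in1 OR in2)) XOR (in1 OR in2))
u6 = u5 OR u4 = ((in1 OR in2) OR (((in1 OR in0) NOR (in1 OR in2)) XOR (in1 OR in2))) OR (((in1 OR in0) NOR (in1 OR in2)) XOR (in1 OR in2))
At in0=1, in1=0, in2=0: circuit gives 0, formula gives 0.
At in0=0, in1=0, in2=0: circuit gives 1, formula gives 1.
Agrees on all 8 inputs.

Yes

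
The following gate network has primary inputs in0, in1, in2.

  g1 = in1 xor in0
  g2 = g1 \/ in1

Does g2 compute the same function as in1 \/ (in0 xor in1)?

g1 = in1 xor in0
g2 = g1 \/ in1 = (in1 xor in0) \/ in1
At in0=0, in1=0, in2=0: circuit gives 0, formula gives 0.
At in0=0, in1=1, in2=0: circuit gives 1, formula gives 1.
Agrees on all 8 inputs.

Yes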